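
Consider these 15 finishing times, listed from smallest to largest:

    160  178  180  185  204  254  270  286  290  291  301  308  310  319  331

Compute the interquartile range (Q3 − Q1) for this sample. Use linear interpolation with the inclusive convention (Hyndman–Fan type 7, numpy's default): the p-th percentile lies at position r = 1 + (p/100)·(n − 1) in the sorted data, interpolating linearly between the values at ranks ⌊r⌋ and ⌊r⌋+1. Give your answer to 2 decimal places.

110.00

n = 15.
P25: r = 4.5; ranks 4–5 are 185, 204; interpolating gives 194.5.
P75: r = 11.5; ranks 11–12 are 301, 308; interpolating gives 304.5.
Difference: 304.5 − 194.5 = 110.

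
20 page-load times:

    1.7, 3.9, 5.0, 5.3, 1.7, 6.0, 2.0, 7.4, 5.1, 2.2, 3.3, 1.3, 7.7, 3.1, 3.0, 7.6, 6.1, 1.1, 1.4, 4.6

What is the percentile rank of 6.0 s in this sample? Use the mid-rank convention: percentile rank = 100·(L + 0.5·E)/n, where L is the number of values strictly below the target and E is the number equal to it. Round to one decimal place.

Sorted: 1.1, 1.3, 1.4, 1.7, 1.7, 2.0, 2.2, 3.0, 3.1, 3.3, 3.9, 4.6, 5.0, 5.1, 5.3, 6.0, 6.1, 7.4, 7.6, 7.7.
Count below 6.0: L = 15; count equal: E = 1; n = 20.
Percentile rank = 100·(15 + 0.5·1)/20 = 100·15.5/20 = 77.5.

77.5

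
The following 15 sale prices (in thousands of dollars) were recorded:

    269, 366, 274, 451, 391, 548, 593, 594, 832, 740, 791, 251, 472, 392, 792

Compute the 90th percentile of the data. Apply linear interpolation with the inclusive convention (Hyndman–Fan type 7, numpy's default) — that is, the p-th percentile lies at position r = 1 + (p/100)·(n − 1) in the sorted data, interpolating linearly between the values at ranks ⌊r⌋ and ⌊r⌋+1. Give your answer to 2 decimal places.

791.60

Sorted: 251, 269, 274, 366, 391, 392, 451, 472, 548, 593, 594, 740, 791, 792, 832.
n = 15.
r = 1 + (90/100)·(15 − 1) = 1 + 12.6 = 13.6.
Rank 13 is 791 and rank 14 is 792.
Interpolate: 791 + 0.6·(792 − 791) = 791 + 0.6·1 = 791.6.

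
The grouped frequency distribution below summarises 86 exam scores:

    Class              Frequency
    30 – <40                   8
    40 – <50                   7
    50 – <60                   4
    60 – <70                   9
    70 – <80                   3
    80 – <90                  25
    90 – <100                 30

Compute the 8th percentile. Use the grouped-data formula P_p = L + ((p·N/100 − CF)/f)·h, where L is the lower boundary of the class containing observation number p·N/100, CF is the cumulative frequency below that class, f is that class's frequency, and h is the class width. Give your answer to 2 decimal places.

N = 86; target position k = 8/100 · 86 = 6.88.
Cumulative frequencies: 8, 15, 19, 28, 31, 56, 86.
Observation 6.88 falls in the class 30 – <40.
L = 30, CF = 0, f = 8, h = 10.
P8 = 30 + ((6.88 − 0)/8)·10 = 30 + 8.6 = 38.6.

38.60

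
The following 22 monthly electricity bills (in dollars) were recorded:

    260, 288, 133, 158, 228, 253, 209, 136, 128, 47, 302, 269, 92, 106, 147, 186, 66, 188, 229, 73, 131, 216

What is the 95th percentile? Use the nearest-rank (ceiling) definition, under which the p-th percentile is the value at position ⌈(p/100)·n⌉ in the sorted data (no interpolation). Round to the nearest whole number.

Sorted: 47, 66, 73, 92, 106, 128, 131, 133, 136, 147, 158, 186, 188, 209, 216, 228, 229, 253, 260, 269, 288, 302.
n = 22.
Position = ⌈95/100 · 22⌉ = ⌈20.9⌉ = 21.
The value at rank 21 is 288.

288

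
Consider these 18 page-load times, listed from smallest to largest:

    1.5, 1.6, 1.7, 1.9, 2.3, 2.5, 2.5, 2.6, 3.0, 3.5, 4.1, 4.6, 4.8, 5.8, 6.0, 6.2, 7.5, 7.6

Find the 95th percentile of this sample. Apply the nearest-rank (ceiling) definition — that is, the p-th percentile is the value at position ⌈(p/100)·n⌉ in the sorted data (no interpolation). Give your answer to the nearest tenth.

n = 18.
Position = ⌈95/100 · 18⌉ = ⌈17.1⌉ = 18.
The value at rank 18 is 7.6.

7.6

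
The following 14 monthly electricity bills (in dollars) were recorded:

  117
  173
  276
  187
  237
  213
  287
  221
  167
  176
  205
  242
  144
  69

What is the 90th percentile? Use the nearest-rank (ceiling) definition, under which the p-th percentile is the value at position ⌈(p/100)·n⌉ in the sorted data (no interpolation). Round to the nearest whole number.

Sorted: 69, 117, 144, 167, 173, 176, 187, 205, 213, 221, 237, 242, 276, 287.
n = 14.
Position = ⌈90/100 · 14⌉ = ⌈12.6⌉ = 13.
The value at rank 13 is 276.

276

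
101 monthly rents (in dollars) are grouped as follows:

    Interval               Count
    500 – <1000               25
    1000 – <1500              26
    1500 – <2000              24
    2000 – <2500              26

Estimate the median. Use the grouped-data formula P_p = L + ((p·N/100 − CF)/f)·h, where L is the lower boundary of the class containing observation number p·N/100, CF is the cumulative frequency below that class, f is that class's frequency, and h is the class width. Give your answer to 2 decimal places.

N = 101; target position k = 50/100 · 101 = 50.5.
Cumulative frequencies: 25, 51, 75, 101.
Observation 50.5 falls in the class 1000 – <1500.
L = 1000, CF = 25, f = 26, h = 500.
P50 = 1000 + ((50.5 − 25)/26)·500 = 1000 + 490.385 = 1490.38.

1490.38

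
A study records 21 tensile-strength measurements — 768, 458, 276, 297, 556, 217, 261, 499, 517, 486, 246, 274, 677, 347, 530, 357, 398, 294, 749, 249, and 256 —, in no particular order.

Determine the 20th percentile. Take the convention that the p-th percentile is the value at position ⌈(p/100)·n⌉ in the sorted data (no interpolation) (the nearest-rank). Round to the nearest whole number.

261

Sorted: 217, 246, 249, 256, 261, 274, 276, 294, 297, 347, 357, 398, 458, 486, 499, 517, 530, 556, 677, 749, 768.
n = 21.
Position = ⌈20/100 · 21⌉ = ⌈4.2⌉ = 5.
The value at rank 5 is 261.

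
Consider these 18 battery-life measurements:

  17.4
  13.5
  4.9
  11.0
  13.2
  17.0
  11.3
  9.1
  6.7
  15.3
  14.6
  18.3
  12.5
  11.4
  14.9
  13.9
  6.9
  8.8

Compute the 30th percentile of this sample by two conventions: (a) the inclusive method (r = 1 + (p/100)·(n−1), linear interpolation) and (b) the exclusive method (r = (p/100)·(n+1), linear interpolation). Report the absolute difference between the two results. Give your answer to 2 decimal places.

Sorted: 4.9, 6.7, 6.9, 8.8, 9.1, 11.0, 11.3, 11.4, 12.5, 13.2, 13.5, 13.9, 14.6, 14.9, 15.3, 17.0, 17.4, 18.3.
n = 18.
(a) r = 6.1; between ranks 6 (11.0) and 7 (11.3): 11.03.
(b) r = 5.7; between ranks 5 (9.1) and 6 (11.0): 10.43.
|11.03 − 10.43| = 0.6.

0.60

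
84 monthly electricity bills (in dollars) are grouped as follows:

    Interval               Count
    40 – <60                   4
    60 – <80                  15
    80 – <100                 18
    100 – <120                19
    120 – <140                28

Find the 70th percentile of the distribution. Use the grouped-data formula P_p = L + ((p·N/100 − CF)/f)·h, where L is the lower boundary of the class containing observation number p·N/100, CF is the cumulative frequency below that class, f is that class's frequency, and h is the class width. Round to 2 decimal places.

N = 84; target position k = 70/100 · 84 = 58.8.
Cumulative frequencies: 4, 19, 37, 56, 84.
Observation 58.8 falls in the class 120 – <140.
L = 120, CF = 56, f = 28, h = 20.
P70 = 120 + ((58.8 − 56)/28)·20 = 120 + 2 = 122.

122.00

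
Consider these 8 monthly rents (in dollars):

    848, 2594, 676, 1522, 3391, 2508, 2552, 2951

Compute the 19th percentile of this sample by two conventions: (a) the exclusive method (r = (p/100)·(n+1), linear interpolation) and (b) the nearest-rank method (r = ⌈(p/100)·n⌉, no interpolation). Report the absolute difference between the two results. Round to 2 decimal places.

Sorted: 676, 848, 1522, 2508, 2552, 2594, 2951, 3391.
n = 8.
(a) r = 1.71; between ranks 1 (676) and 2 (848): 798.12.
(b) the nearest-rank method: rank 2 → 848.
|798.12 − 848| = 49.88.

49.88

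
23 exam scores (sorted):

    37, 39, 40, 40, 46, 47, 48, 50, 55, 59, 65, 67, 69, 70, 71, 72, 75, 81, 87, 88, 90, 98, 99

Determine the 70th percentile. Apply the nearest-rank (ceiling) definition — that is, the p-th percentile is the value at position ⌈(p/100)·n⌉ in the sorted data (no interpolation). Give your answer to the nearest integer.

75

n = 23.
Position = ⌈70/100 · 23⌉ = ⌈16.1⌉ = 17.
The value at rank 17 is 75.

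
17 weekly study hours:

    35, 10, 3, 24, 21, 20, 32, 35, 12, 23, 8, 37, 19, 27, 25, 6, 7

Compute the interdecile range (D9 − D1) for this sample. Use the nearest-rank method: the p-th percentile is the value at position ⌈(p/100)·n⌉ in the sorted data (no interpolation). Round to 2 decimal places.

Sorted: 3, 6, 7, 8, 10, 12, 19, 20, 21, 23, 24, 25, 27, 32, 35, 35, 37.
n = 17.
P10: rank ⌈10/100·17⌉ = 2 → 6.
P90: rank ⌈90/100·17⌉ = 16 → 35.
Difference: 35 − 6 = 29.

29.00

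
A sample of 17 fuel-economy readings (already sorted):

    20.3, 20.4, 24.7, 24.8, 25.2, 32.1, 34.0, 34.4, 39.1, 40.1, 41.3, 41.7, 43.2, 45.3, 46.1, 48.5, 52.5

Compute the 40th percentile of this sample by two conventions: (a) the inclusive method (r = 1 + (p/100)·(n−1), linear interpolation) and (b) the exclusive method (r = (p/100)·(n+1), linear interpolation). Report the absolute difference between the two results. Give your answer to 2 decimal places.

n = 17.
(a) r = 7.4; between ranks 7 (34.0) and 8 (34.4): 34.16.
(b) r = 7.2; between ranks 7 (34.0) and 8 (34.4): 34.08.
|34.16 − 34.08| = 0.08.

0.08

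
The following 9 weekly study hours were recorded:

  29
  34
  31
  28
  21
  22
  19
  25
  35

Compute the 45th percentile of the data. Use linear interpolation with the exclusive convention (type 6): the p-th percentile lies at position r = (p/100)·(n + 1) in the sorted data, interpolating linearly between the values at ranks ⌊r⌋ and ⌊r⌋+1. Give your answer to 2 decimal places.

26.50

Sorted: 19, 21, 22, 25, 28, 29, 31, 34, 35.
n = 9.
r = (45/100)·(9 + 1) = 4.5.
Rank 4 is 25 and rank 5 is 28.
Interpolate: 25 + 0.5·(28 − 25) = 25 + 0.5·3 = 26.5.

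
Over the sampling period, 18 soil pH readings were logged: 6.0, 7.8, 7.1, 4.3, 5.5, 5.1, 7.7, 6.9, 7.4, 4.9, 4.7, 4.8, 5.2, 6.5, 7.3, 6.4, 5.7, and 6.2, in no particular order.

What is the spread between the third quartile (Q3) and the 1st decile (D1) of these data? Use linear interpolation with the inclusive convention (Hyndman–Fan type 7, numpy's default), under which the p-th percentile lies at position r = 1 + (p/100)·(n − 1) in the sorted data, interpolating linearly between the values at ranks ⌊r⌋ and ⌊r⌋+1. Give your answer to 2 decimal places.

2.28

Sorted: 4.3, 4.7, 4.8, 4.9, 5.1, 5.2, 5.5, 5.7, 6.0, 6.2, 6.4, 6.5, 6.9, 7.1, 7.3, 7.4, 7.7, 7.8.
n = 18.
P10: r = 2.7; ranks 2–3 are 4.7, 4.8; interpolating gives 4.77.
P75: r = 13.75; ranks 13–14 are 6.9, 7.1; interpolating gives 7.05.
Difference: 7.05 − 4.77 = 2.28.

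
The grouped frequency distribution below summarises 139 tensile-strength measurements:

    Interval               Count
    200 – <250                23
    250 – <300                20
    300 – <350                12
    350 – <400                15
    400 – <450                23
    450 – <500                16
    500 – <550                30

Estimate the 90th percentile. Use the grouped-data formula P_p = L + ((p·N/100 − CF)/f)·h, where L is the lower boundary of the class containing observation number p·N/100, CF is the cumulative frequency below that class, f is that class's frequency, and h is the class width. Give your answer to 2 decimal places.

526.83

N = 139; target position k = 90/100 · 139 = 125.1.
Cumulative frequencies: 23, 43, 55, 70, 93, 109, 139.
Observation 125.1 falls in the class 500 – <550.
L = 500, CF = 109, f = 30, h = 50.
P90 = 500 + ((125.1 − 109)/30)·50 = 500 + 26.8333 = 526.833.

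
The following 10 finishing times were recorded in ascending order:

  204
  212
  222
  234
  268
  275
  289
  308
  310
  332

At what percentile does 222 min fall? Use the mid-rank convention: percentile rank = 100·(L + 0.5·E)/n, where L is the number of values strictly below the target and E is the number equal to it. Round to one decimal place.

25.0

Count below 222: L = 2; count equal: E = 1; n = 10.
Percentile rank = 100·(2 + 0.5·1)/10 = 100·2.5/10 = 25.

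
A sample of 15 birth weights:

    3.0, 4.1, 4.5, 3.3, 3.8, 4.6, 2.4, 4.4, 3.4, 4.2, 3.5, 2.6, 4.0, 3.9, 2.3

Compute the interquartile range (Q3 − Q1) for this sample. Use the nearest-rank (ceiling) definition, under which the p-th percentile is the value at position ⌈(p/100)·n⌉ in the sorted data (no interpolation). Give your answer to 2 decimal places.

Sorted: 2.3, 2.4, 2.6, 3.0, 3.3, 3.4, 3.5, 3.8, 3.9, 4.0, 4.1, 4.2, 4.4, 4.5, 4.6.
n = 15.
P25: rank ⌈25/100·15⌉ = 4 → 3.
P75: rank ⌈75/100·15⌉ = 12 → 4.2.
Difference: 4.2 − 3 = 1.2.

1.20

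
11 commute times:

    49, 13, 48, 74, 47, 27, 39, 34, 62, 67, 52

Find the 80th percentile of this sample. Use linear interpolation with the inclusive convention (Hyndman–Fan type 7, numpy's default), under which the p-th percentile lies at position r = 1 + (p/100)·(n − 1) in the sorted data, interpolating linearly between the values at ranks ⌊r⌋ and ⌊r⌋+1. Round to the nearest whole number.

62

Sorted: 13, 27, 34, 39, 47, 48, 49, 52, 62, 67, 74.
n = 11.
r = 1 + (80/100)·(11 − 1) = 1 + 8 = 9.
r is an integer, so P80 is the value at rank 9: 62.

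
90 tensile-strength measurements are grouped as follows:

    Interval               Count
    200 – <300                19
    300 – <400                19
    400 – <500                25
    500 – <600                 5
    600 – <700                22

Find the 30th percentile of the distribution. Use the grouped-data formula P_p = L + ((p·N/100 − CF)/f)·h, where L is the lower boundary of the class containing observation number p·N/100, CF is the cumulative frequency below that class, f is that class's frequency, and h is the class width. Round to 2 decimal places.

N = 90; target position k = 30/100 · 90 = 27.
Cumulative frequencies: 19, 38, 63, 68, 90.
Observation 27 falls in the class 300 – <400.
L = 300, CF = 19, f = 19, h = 100.
P30 = 300 + ((27 − 19)/19)·100 = 300 + 42.1053 = 342.105.

342.11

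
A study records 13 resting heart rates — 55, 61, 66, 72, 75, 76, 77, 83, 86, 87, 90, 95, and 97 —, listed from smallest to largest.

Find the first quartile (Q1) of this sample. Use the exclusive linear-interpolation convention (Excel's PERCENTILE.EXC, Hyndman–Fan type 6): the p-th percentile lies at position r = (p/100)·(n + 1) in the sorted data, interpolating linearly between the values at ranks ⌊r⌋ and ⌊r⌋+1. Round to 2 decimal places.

69.00

n = 13.
r = (25/100)·(13 + 1) = 3.5.
Rank 3 is 66 and rank 4 is 72.
Interpolate: 66 + 0.5·(72 − 66) = 66 + 0.5·6 = 69.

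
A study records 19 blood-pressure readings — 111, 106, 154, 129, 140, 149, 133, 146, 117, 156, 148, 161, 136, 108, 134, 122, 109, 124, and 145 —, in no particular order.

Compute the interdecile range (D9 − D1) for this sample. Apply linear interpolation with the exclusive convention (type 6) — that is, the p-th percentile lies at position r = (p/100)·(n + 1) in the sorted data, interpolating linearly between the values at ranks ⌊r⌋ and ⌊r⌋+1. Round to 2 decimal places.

Sorted: 106, 108, 109, 111, 117, 122, 124, 129, 133, 134, 136, 140, 145, 146, 148, 149, 154, 156, 161.
n = 19.
P10: r = 2 (integer) → 108.
P90: r = 18 (integer) → 156.
Difference: 156 − 108 = 48.

48.00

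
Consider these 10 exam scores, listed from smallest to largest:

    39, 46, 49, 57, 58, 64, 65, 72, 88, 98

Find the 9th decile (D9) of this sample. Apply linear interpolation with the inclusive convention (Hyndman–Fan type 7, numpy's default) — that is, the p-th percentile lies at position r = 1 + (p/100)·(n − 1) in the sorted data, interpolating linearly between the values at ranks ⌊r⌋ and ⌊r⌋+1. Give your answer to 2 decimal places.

89.00

n = 10.
r = 1 + (90/100)·(10 − 1) = 1 + 8.1 = 9.1.
Rank 9 is 88 and rank 10 is 98.
Interpolate: 88 + 0.1·(98 − 88) = 88 + 0.1·10 = 89.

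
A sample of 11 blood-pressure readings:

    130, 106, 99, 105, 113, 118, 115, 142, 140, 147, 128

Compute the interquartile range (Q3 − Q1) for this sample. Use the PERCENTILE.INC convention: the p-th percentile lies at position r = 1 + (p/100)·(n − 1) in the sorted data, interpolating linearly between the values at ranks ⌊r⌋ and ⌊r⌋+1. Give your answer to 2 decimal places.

Sorted: 99, 105, 106, 113, 115, 118, 128, 130, 140, 142, 147.
n = 11.
P25: r = 3.5; ranks 3–4 are 106, 113; interpolating gives 109.5.
P75: r = 8.5; ranks 8–9 are 130, 140; interpolating gives 135.
Difference: 135 − 109.5 = 25.5.

25.50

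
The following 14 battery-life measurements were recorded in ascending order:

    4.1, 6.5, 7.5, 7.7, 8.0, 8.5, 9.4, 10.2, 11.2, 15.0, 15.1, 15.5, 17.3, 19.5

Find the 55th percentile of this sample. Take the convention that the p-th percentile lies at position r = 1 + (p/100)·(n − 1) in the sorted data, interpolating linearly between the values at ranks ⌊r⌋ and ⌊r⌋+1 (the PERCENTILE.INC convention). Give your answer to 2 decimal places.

n = 14.
r = 1 + (55/100)·(14 − 1) = 1 + 7.15 = 8.15.
Rank 8 is 10.2 and rank 9 is 11.2.
Interpolate: 10.2 + 0.15·(11.2 − 10.2) = 10.2 + 0.15·1 = 10.35.

10.35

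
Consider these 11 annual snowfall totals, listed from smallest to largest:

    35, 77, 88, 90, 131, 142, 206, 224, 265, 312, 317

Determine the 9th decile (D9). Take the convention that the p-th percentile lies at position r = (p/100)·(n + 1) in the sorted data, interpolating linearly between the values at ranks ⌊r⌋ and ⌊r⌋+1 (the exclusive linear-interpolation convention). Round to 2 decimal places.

316.00

n = 11.
r = (90/100)·(11 + 1) = 10.8.
Rank 10 is 312 and rank 11 is 317.
Interpolate: 312 + 0.8·(317 − 312) = 312 + 0.8·5 = 316.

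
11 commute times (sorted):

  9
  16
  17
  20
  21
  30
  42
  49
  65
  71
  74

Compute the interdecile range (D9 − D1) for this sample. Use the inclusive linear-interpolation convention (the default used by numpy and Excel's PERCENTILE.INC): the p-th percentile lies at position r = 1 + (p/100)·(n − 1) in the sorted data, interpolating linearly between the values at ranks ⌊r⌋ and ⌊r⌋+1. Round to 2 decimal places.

55.00

n = 11.
P10: r = 2 (integer) → 16.
P90: r = 10 (integer) → 71.
Difference: 71 − 16 = 55.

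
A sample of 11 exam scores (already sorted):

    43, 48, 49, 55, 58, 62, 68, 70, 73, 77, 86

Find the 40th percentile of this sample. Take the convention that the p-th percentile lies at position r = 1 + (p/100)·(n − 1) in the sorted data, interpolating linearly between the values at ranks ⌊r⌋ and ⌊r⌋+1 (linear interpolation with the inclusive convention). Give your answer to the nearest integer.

58

n = 11.
r = 1 + (40/100)·(11 − 1) = 1 + 4 = 5.
r is an integer, so P40 is the value at rank 5: 58.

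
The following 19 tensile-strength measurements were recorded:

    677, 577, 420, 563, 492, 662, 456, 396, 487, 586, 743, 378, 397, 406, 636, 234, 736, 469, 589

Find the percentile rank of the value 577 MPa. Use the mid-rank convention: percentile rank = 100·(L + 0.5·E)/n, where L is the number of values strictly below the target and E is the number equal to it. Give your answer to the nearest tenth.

60.5

Sorted: 234, 378, 396, 397, 406, 420, 456, 469, 487, 492, 563, 577, 586, 589, 636, 662, 677, 736, 743.
Count below 577: L = 11; count equal: E = 1; n = 19.
Percentile rank = 100·(11 + 0.5·1)/19 = 100·11.5/19 = 60.53.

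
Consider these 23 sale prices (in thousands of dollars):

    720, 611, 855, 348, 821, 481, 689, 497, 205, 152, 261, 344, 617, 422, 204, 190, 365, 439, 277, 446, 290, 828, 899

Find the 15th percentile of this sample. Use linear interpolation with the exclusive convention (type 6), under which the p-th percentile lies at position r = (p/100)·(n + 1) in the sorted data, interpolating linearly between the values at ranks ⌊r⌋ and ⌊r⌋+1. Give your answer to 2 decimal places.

204.60

Sorted: 152, 190, 204, 205, 261, 277, 290, 344, 348, 365, 422, 439, 446, 481, 497, 611, 617, 689, 720, 821, 828, 855, 899.
n = 23.
r = (15/100)·(23 + 1) = 3.6.
Rank 3 is 204 and rank 4 is 205.
Interpolate: 204 + 0.6·(205 − 204) = 204 + 0.6·1 = 204.6.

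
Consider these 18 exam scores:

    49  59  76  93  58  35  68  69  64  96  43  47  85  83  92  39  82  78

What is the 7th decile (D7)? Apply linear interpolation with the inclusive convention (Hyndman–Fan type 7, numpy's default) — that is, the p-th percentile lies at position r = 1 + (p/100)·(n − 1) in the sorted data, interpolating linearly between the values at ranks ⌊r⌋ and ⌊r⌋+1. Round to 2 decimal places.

Sorted: 35, 39, 43, 47, 49, 58, 59, 64, 68, 69, 76, 78, 82, 83, 85, 92, 93, 96.
n = 18.
r = 1 + (70/100)·(18 − 1) = 1 + 11.9 = 12.9.
Rank 12 is 78 and rank 13 is 82.
Interpolate: 78 + 0.9·(82 − 78) = 78 + 0.9·4 = 81.6.

81.60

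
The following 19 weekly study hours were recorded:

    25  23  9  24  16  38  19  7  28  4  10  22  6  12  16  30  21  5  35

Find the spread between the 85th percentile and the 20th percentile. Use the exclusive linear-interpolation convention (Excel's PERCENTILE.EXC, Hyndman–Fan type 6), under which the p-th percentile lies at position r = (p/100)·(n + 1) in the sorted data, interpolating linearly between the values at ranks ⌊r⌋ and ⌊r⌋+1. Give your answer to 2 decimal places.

23.00

Sorted: 4, 5, 6, 7, 9, 10, 12, 16, 16, 19, 21, 22, 23, 24, 25, 28, 30, 35, 38.
n = 19.
P20: r = 4 (integer) → 7.
P85: r = 17 (integer) → 30.
Difference: 30 − 7 = 23.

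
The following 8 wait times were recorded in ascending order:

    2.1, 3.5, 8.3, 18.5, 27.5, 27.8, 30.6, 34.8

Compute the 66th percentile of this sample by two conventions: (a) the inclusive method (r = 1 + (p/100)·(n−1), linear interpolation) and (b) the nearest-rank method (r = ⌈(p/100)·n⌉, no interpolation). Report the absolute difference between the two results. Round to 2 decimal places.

0.11

n = 8.
(a) r = 5.62; between ranks 5 (27.5) and 6 (27.8): 27.686.
(b) the nearest-rank method: rank 6 → 27.8.
|27.686 − 27.8| = 0.114.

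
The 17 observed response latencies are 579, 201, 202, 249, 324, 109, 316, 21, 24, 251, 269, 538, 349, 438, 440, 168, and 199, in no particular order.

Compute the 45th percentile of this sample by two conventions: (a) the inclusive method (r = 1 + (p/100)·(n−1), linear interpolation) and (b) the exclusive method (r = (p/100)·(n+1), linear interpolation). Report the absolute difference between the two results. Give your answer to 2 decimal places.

Sorted: 21, 24, 109, 168, 199, 201, 202, 249, 251, 269, 316, 324, 349, 438, 440, 538, 579.
n = 17.
(a) r = 8.2; between ranks 8 (249) and 9 (251): 249.4.
(b) r = 8.1; between ranks 8 (249) and 9 (251): 249.2.
|249.4 − 249.2| = 0.2.

0.20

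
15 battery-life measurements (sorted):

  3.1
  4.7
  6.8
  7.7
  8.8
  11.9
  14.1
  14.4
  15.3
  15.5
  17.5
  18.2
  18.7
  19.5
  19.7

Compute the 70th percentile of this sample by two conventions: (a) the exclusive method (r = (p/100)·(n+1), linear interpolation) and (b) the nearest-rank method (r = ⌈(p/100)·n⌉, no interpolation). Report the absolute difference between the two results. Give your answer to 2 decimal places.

0.14

n = 15.
(a) r = 11.2; between ranks 11 (17.5) and 12 (18.2): 17.64.
(b) the nearest-rank method: rank 11 → 17.5.
|17.64 − 17.5| = 0.14.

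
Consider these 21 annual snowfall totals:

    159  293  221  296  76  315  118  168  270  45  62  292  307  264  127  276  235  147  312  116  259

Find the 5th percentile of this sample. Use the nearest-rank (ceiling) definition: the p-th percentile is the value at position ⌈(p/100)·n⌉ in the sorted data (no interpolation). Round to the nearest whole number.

Sorted: 45, 62, 76, 116, 118, 127, 147, 159, 168, 221, 235, 259, 264, 270, 276, 292, 293, 296, 307, 312, 315.
n = 21.
Position = ⌈5/100 · 21⌉ = ⌈1.05⌉ = 2.
The value at rank 2 is 62.

62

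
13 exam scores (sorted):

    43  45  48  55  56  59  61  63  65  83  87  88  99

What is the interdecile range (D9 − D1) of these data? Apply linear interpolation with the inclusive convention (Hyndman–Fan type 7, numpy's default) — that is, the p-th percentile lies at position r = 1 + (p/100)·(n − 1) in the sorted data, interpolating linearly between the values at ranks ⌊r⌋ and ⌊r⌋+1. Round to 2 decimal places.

42.20

n = 13.
P10: r = 2.2; ranks 2–3 are 45, 48; interpolating gives 45.6.
P90: r = 11.8; ranks 11–12 are 87, 88; interpolating gives 87.8.
Difference: 87.8 − 45.6 = 42.2.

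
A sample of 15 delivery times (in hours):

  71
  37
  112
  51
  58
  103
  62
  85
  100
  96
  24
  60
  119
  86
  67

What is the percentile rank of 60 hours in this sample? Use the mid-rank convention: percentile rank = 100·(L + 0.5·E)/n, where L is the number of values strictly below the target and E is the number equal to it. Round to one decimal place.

30.0

Sorted: 24, 37, 51, 58, 60, 62, 67, 71, 85, 86, 96, 100, 103, 112, 119.
Count below 60: L = 4; count equal: E = 1; n = 15.
Percentile rank = 100·(4 + 0.5·1)/15 = 100·4.5/15 = 30.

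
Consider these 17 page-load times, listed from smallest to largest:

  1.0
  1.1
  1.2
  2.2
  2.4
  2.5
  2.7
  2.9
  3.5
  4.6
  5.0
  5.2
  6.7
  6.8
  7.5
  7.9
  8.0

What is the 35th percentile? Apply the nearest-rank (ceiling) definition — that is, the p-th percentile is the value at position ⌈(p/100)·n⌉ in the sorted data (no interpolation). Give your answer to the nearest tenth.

2.5

n = 17.
Position = ⌈35/100 · 17⌉ = ⌈5.95⌉ = 6.
The value at rank 6 is 2.5.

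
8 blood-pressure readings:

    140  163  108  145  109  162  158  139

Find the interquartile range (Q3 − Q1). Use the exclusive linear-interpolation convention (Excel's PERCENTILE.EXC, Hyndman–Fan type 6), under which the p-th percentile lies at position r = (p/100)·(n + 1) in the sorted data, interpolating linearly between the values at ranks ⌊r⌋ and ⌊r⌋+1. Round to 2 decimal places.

Sorted: 108, 109, 139, 140, 145, 158, 162, 163.
n = 8.
P25: r = 2.25; ranks 2–3 are 109, 139; interpolating gives 116.5.
P75: r = 6.75; ranks 6–7 are 158, 162; interpolating gives 161.
Difference: 161 − 116.5 = 44.5.

44.50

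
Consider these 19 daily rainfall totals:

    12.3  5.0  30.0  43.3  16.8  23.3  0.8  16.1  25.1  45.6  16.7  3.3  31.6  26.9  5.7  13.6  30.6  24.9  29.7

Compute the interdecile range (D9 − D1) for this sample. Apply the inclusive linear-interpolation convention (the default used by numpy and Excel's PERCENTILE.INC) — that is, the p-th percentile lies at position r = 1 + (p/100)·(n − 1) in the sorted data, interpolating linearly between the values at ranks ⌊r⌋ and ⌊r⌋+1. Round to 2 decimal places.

29.28

Sorted: 0.8, 3.3, 5.0, 5.7, 12.3, 13.6, 16.1, 16.7, 16.8, 23.3, 24.9, 25.1, 26.9, 29.7, 30.0, 30.6, 31.6, 43.3, 45.6.
n = 19.
P10: r = 2.8; ranks 2–3 are 3.3, 5.0; interpolating gives 4.66.
P90: r = 17.2; ranks 17–18 are 31.6, 43.3; interpolating gives 33.94.
Difference: 33.94 − 4.66 = 29.28.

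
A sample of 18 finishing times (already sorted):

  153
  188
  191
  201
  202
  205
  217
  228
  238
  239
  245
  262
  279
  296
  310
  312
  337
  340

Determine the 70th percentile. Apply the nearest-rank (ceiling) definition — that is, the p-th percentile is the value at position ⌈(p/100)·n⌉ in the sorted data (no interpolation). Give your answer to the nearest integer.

279

n = 18.
Position = ⌈70/100 · 18⌉ = ⌈12.6⌉ = 13.
The value at rank 13 is 279.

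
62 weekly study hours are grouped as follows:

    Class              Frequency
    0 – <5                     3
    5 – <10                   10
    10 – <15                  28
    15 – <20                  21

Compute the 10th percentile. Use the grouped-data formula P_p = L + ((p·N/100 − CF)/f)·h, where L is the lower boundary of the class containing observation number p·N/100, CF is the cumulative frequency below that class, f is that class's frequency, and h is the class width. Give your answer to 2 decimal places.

6.60

N = 62; target position k = 10/100 · 62 = 6.2.
Cumulative frequencies: 3, 13, 41, 62.
Observation 6.2 falls in the class 5 – <10.
L = 5, CF = 3, f = 10, h = 5.
P10 = 5 + ((6.2 − 3)/10)·5 = 5 + 1.6 = 6.6.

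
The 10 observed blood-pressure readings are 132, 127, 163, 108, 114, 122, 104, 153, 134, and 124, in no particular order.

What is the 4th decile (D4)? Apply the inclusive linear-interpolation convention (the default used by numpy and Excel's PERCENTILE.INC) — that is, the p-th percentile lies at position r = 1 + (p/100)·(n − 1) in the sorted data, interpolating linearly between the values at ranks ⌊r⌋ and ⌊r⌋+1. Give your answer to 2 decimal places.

Sorted: 104, 108, 114, 122, 124, 127, 132, 134, 153, 163.
n = 10.
r = 1 + (40/100)·(10 − 1) = 1 + 3.6 = 4.6.
Rank 4 is 122 and rank 5 is 124.
Interpolate: 122 + 0.6·(124 − 122) = 122 + 0.6·2 = 123.2.

123.20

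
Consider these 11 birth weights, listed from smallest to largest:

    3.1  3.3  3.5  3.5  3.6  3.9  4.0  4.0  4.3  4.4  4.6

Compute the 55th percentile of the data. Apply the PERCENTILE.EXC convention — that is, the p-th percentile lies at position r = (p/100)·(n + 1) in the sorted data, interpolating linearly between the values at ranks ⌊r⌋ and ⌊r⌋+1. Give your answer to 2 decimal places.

3.96

n = 11.
r = (55/100)·(11 + 1) = 6.6.
Rank 6 is 3.9 and rank 7 is 4.0.
Interpolate: 3.9 + 0.6·(4.0 − 3.9) = 3.9 + 0.6·0.1 = 3.96.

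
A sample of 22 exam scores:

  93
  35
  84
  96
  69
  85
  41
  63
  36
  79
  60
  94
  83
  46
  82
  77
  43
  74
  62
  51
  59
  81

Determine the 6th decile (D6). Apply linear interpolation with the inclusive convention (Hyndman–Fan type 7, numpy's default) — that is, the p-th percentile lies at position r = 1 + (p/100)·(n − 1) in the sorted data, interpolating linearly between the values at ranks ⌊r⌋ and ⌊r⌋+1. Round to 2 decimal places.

78.20

Sorted: 35, 36, 41, 43, 46, 51, 59, 60, 62, 63, 69, 74, 77, 79, 81, 82, 83, 84, 85, 93, 94, 96.
n = 22.
r = 1 + (60/100)·(22 − 1) = 1 + 12.6 = 13.6.
Rank 13 is 77 and rank 14 is 79.
Interpolate: 77 + 0.6·(79 − 77) = 77 + 0.6·2 = 78.2.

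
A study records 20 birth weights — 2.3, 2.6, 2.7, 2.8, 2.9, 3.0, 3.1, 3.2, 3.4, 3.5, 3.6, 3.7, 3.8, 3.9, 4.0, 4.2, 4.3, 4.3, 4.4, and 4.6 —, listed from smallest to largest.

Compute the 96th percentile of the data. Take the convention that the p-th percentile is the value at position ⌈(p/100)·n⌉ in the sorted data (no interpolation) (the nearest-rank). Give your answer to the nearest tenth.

4.6

n = 20.
Position = ⌈96/100 · 20⌉ = ⌈19.2⌉ = 20.
The value at rank 20 is 4.6.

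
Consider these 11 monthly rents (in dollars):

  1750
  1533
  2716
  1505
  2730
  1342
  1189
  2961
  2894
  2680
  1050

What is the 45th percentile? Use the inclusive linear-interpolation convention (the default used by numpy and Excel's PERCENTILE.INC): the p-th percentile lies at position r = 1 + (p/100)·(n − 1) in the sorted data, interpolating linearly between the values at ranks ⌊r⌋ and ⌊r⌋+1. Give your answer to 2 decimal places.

Sorted: 1050, 1189, 1342, 1505, 1533, 1750, 2680, 2716, 2730, 2894, 2961.
n = 11.
r = 1 + (45/100)·(11 − 1) = 1 + 4.5 = 5.5.
Rank 5 is 1533 and rank 6 is 1750.
Interpolate: 1533 + 0.5·(1750 − 1533) = 1533 + 0.5·217 = 1641.5.

1641.50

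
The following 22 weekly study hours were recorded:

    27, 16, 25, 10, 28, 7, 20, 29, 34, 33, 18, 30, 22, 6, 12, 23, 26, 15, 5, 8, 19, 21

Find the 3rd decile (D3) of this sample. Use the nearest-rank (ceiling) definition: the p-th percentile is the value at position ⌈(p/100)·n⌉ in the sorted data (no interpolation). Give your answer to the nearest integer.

Sorted: 5, 6, 7, 8, 10, 12, 15, 16, 18, 19, 20, 21, 22, 23, 25, 26, 27, 28, 29, 30, 33, 34.
n = 22.
Position = ⌈30/100 · 22⌉ = ⌈6.6⌉ = 7.
The value at rank 7 is 15.

15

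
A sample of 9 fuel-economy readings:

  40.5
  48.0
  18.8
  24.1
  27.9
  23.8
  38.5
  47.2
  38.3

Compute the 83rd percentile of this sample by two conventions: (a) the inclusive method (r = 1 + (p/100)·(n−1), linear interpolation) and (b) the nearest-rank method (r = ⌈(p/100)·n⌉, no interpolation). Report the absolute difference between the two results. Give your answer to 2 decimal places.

2.41

Sorted: 18.8, 23.8, 24.1, 27.9, 38.3, 38.5, 40.5, 47.2, 48.0.
n = 9.
(a) r = 7.64; between ranks 7 (40.5) and 8 (47.2): 44.788.
(b) the nearest-rank method: rank 8 → 47.2.
|44.788 − 47.2| = 2.412.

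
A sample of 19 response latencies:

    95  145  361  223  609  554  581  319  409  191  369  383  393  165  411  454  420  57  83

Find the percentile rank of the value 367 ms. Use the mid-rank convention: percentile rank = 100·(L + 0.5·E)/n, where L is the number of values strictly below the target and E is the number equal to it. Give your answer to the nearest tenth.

47.4

Sorted: 57, 83, 95, 145, 165, 191, 223, 319, 361, 369, 383, 393, 409, 411, 420, 454, 554, 581, 609.
Count below 367: L = 9; count equal: E = 0; n = 19.
Percentile rank = 100·(9 + 0.5·0)/19 = 100·9/19 = 47.37.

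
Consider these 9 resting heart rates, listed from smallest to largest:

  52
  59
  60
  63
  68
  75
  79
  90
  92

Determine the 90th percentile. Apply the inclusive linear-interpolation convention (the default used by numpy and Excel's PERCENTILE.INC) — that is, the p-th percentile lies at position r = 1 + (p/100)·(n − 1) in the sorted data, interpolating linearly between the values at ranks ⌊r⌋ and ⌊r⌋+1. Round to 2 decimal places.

n = 9.
r = 1 + (90/100)·(9 − 1) = 1 + 7.2 = 8.2.
Rank 8 is 90 and rank 9 is 92.
Interpolate: 90 + 0.2·(92 − 90) = 90 + 0.2·2 = 90.4.

90.40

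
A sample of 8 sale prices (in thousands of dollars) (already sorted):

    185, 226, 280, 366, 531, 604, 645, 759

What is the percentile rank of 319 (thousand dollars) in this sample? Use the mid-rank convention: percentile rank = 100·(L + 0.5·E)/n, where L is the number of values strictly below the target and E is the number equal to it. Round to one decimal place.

Count below 319: L = 3; count equal: E = 0; n = 8.
Percentile rank = 100·(3 + 0.5·0)/8 = 100·3/8 = 37.5.

37.5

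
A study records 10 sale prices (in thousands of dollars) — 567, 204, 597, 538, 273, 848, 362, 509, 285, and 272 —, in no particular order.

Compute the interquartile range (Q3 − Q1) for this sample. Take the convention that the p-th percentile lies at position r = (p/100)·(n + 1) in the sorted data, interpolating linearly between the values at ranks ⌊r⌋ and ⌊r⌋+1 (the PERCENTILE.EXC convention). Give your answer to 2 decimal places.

301.75

Sorted: 204, 272, 273, 285, 362, 509, 538, 567, 597, 848.
n = 10.
P25: r = 2.75; ranks 2–3 are 272, 273; interpolating gives 272.75.
P75: r = 8.25; ranks 8–9 are 567, 597; interpolating gives 574.5.
Difference: 574.5 − 272.75 = 301.75.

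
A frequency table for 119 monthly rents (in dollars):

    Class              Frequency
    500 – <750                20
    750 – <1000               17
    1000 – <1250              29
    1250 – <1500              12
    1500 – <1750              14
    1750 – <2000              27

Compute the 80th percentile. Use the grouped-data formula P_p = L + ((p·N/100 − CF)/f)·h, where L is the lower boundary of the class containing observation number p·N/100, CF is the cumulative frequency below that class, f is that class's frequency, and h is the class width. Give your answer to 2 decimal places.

1779.63

N = 119; target position k = 80/100 · 119 = 95.2.
Cumulative frequencies: 20, 37, 66, 78, 92, 119.
Observation 95.2 falls in the class 1750 – <2000.
L = 1750, CF = 92, f = 27, h = 250.
P80 = 1750 + ((95.2 − 92)/27)·250 = 1750 + 29.6296 = 1779.63.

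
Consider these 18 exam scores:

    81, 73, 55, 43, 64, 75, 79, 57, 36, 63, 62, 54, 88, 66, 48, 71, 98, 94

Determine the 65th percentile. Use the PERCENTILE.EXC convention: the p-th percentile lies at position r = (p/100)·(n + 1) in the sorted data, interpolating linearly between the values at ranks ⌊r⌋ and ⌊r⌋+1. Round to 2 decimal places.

73.70

Sorted: 36, 43, 48, 54, 55, 57, 62, 63, 64, 66, 71, 73, 75, 79, 81, 88, 94, 98.
n = 18.
r = (65/100)·(18 + 1) = 12.35.
Rank 12 is 73 and rank 13 is 75.
Interpolate: 73 + 0.35·(75 − 73) = 73 + 0.35·2 = 73.7.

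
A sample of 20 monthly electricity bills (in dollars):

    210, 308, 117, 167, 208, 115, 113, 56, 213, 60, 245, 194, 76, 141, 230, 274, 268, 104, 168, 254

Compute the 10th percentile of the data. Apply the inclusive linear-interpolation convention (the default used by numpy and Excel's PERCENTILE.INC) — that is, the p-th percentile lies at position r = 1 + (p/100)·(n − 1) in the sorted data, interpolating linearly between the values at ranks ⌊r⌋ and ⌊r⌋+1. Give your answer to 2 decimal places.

74.40

Sorted: 56, 60, 76, 104, 113, 115, 117, 141, 167, 168, 194, 208, 210, 213, 230, 245, 254, 268, 274, 308.
n = 20.
r = 1 + (10/100)·(20 − 1) = 1 + 1.9 = 2.9.
Rank 2 is 60 and rank 3 is 76.
Interpolate: 60 + 0.9·(76 − 60) = 60 + 0.9·16 = 74.4.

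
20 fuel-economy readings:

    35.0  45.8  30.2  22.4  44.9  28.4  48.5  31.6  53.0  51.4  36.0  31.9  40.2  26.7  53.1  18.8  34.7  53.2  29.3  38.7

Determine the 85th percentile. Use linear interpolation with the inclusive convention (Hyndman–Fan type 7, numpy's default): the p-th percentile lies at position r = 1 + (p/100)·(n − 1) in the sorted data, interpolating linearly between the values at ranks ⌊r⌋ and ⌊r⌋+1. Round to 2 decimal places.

Sorted: 18.8, 22.4, 26.7, 28.4, 29.3, 30.2, 31.6, 31.9, 34.7, 35.0, 36.0, 38.7, 40.2, 44.9, 45.8, 48.5, 51.4, 53.0, 53.1, 53.2.
n = 20.
r = 1 + (85/100)·(20 − 1) = 1 + 16.15 = 17.15.
Rank 17 is 51.4 and rank 18 is 53.0.
Interpolate: 51.4 + 0.15·(53.0 − 51.4) = 51.4 + 0.15·1.6 = 51.64.

51.64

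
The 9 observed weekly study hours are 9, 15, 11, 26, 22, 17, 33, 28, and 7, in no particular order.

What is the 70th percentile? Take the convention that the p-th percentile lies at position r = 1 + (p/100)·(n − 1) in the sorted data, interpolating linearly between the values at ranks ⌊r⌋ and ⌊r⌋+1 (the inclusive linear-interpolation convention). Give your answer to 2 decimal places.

24.40

Sorted: 7, 9, 11, 15, 17, 22, 26, 28, 33.
n = 9.
r = 1 + (70/100)·(9 − 1) = 1 + 5.6 = 6.6.
Rank 6 is 22 and rank 7 is 26.
Interpolate: 22 + 0.6·(26 − 22) = 22 + 0.6·4 = 24.4.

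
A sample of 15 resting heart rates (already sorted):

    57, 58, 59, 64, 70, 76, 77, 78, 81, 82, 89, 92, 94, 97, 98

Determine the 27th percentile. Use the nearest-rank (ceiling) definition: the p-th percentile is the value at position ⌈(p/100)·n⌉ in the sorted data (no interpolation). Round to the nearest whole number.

70

n = 15.
Position = ⌈27/100 · 15⌉ = ⌈4.05⌉ = 5.
The value at rank 5 is 70.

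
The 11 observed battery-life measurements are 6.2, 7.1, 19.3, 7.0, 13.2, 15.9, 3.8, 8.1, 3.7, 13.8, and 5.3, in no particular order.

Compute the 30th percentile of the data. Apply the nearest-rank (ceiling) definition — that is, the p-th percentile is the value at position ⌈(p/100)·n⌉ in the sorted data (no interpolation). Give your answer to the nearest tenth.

Sorted: 3.7, 3.8, 5.3, 6.2, 7.0, 7.1, 8.1, 13.2, 13.8, 15.9, 19.3.
n = 11.
Position = ⌈30/100 · 11⌉ = ⌈3.3⌉ = 4.
The value at rank 4 is 6.2.

6.2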